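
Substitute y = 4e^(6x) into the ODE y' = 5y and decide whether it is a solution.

Verification:
y = 4e^(6x)
y' = 24e^(6x)
But 5y = 20e^(6x)
y' ≠ 5y — the derivative does not match

No, it is not a solution.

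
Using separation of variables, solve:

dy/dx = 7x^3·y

Separating variables and integrating:
ln|y| = 7x^4/4 + C

General solution: y = Ce^(7x^4/4)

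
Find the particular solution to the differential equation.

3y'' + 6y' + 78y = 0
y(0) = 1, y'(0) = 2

General solution: y = e^(-x)(C₁cos(5x) + C₂sin(5x))
Complex roots r = -1 ± 5i
Applying ICs: C₁ = 1, C₂ = 3/5
Particular solution: y = e^(-x)(cos(5x) + (3/5)sin(5x))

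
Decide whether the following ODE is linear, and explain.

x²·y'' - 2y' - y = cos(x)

Linear (y and its derivatives appear to the first power only, no products of y terms)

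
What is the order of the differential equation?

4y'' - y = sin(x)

The order is 2 (highest derivative is of order 2).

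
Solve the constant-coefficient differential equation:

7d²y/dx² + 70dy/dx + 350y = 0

Characteristic equation: 7r² + 70r + 350 = 0
Divide by 7: r² + 10r + 50 = 0
Roots: r = -5 ± 5i (complex conjugates)
General solution: y = e^(-5x)(C₁cos(5x) + C₂sin(5x))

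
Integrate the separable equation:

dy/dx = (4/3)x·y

Separating variables and integrating:
ln|y| = 2x^2/3 + C

General solution: y = Ce^(2x^2/3)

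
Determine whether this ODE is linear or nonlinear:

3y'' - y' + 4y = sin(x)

Linear (y and its derivatives appear to the first power only, no products of y terms)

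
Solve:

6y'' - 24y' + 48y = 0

Characteristic equation: 6r² - 24r + 48 = 0
Divide by 6: r² - 4r + 8 = 0
Roots: r = 2 ± 2i (complex conjugates)
General solution: y = e^(2x)(C₁cos(2x) + C₂sin(2x))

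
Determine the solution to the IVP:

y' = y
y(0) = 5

General solution: y = Ce^x
Applying IC y(0) = 5:
Particular solution: y = 5e^x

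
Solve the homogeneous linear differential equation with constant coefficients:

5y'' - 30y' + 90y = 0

Characteristic equation: 5r² - 30r + 90 = 0
Divide by 5: r² - 6r + 18 = 0
Roots: r = 3 ± 3i (complex conjugates)
General solution: y = e^(3x)(C₁cos(3x) + C₂sin(3x))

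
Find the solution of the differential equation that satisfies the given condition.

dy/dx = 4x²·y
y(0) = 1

General solution: y = Ce^(4x³/3)
Applying IC y(0) = 1:
Particular solution: y = e^(4x³/3)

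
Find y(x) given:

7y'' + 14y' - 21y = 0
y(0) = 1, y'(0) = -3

General solution: y = C₁e^x + C₂e^(-3x)
Applying ICs: C₁ = 0, C₂ = 1
Particular solution: y = e^(-3x)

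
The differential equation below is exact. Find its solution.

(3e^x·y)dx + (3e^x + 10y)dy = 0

Verify exactness: ∂M/∂y = ∂N/∂x ✓
Find F(x,y) such that ∂F/∂x = M, ∂F/∂y = N
Solution: 3e^x·y + 5y² = C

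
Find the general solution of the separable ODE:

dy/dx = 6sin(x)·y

Separating variables and integrating:
ln|y| = -6cos(x) + C

General solution: y = Ce^(-6cos(x))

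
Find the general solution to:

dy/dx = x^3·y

Separating variables and integrating:
ln|y| = x^4/4 + C

General solution: y = Ce^(x^4/4)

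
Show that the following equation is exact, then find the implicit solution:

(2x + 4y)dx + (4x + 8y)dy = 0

Verify exactness: ∂M/∂y = ∂N/∂x ✓
Find F(x,y) such that ∂F/∂x = M, ∂F/∂y = N
Solution: x² + 4xy + 4y² = C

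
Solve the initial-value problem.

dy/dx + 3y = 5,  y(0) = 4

General solution: y = 5/3 + Ce^(-3x)
Applying y(0) = 4: C = 4 - 5/3 = 7/3
Particular solution: y = 5/3 + (7/3)e^(-3x)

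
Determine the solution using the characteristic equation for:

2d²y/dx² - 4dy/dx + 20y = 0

Characteristic equation: 2r² - 4r + 20 = 0
Divide by 2: r² - 2r + 10 = 0
Roots: r = 1 ± 3i (complex conjugates)
General solution: y = e^x(C₁cos(3x) + C₂sin(3x))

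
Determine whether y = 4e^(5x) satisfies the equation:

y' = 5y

Verification:
y = 4e^(5x)
y' = 20e^(5x)
5y = 20e^(5x)
y' = 5y ✓

Yes, it is a solution.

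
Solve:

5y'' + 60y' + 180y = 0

Characteristic equation: 5r² + 60r + 180 = 0
Divide by 5: r² + 12r + 36 = 0
Factored: (r + 6)² = 0
Repeated root: r = -6
General solution: y = (C₁ + C₂x)e^(-6x)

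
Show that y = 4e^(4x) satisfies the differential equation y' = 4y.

Verification:
y = 4e^(4x)
y' = 16e^(4x)
4y = 16e^(4x)
y' = 4y ✓

Yes, it is a solution.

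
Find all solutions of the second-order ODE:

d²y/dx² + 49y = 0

Characteristic equation: r² + 49 = 0
Roots: r = ±7i (complex conjugates)
General solution: y = C₁cos(7x) + C₂sin(7x)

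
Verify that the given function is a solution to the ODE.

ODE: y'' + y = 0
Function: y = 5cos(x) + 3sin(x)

Verification:
y'' = -5cos(x) - 3sin(x)
y'' + y = 0 ✓

Yes, it is a solution.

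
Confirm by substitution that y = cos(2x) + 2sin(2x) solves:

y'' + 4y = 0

Verification:
y'' = -4cos(2x) - 8sin(2x)
y'' + 4y = 0 ✓

Yes, it is a solution.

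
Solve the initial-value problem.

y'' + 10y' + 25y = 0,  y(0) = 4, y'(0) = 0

General solution: y = (C₁ + C₂x)e^(-5x)
Repeated root r = -5
Applying ICs: C₁ = 4, C₂ = 20
Particular solution: y = (4 + 20x)e^(-5x)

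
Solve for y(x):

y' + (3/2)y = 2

Using integrating factor method:

General solution: y = 4/3 + Ce^(-3x/2)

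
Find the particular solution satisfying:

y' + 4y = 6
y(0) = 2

General solution: y = 3/2 + Ce^(-4x)
Applying y(0) = 2: C = 2 - 3/2 = 1/2
Particular solution: y = 3/2 + (1/2)e^(-4x)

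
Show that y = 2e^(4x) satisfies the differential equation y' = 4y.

Verification:
y = 2e^(4x)
y' = 8e^(4x)
4y = 8e^(4x)
y' = 4y ✓

Yes, it is a solution.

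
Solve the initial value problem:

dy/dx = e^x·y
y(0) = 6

General solution: y = Ce^(e^x)
Applying IC y(0) = 6:
Particular solution: y = 6e^(e^x - 1)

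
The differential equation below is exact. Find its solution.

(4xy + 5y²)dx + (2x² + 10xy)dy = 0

Verify exactness: ∂M/∂y = ∂N/∂x ✓
Find F(x,y) such that ∂F/∂x = M, ∂F/∂y = N
Solution: 2x²y + 5xy² = C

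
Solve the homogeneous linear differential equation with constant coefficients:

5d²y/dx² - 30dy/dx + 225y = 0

Characteristic equation: 5r² - 30r + 225 = 0
Divide by 5: r² - 6r + 45 = 0
Roots: r = 3 ± 6i (complex conjugates)
General solution: y = e^(3x)(C₁cos(6x) + C₂sin(6x))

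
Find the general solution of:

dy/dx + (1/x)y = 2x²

Using integrating factor method:

General solution: y = (1/2)x^3 + C/x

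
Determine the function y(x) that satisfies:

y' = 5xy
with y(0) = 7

General solution: y = Ce^(5x²/2)
Applying IC y(0) = 7:
Particular solution: y = 7e^(5x²/2)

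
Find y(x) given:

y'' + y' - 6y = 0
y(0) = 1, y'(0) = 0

General solution: y = C₁e^(2x) + C₂e^(-3x)
Applying ICs: C₁ = 3/5, C₂ = 2/5
Particular solution: y = (3/5)e^(2x) + (2/5)e^(-3x)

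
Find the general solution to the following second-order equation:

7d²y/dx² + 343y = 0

Characteristic equation: 7r² + 343 = 0
Divide by 7: r² + 49 = 0
Roots: r = ±7i (complex conjugates)
General solution: y = C₁cos(7x) + C₂sin(7x)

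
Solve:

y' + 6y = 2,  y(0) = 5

General solution: y = 1/3 + Ce^(-6x)
Applying y(0) = 5: C = 5 - 1/3 = 14/3
Particular solution: y = 1/3 + (14/3)e^(-6x)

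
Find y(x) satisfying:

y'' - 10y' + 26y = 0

Characteristic equation: r² - 10r + 26 = 0
Roots: r = 5 ± i (complex conjugates)
General solution: y = e^(5x)(C₁cos(x) + C₂sin(x))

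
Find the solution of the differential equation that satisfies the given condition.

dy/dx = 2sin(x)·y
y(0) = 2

General solution: y = Ce^(-2cos(x))
Applying IC y(0) = 2:
Particular solution: y = 2e^(2(1-cos(x)))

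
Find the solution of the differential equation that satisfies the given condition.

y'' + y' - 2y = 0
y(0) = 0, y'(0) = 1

General solution: y = C₁e^x + C₂e^(-2x)
Applying ICs: C₁ = 1/3, C₂ = -1/3
Particular solution: y = (1/3)e^x - (1/3)e^(-2x)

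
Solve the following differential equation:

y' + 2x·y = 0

Using integrating factor method:

General solution: y = Ce^(-x^2)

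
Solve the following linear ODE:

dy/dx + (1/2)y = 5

Using integrating factor method:

General solution: y = 10 + Ce^(-x/2)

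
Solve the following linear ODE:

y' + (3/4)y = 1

Using integrating factor method:

General solution: y = 4/3 + Ce^(-3x/4)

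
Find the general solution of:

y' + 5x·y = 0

Using integrating factor method:

General solution: y = Ce^(-5x^2/2)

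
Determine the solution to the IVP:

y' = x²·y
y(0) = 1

General solution: y = Ce^(x³/3)
Applying IC y(0) = 1:
Particular solution: y = e^(x³/3)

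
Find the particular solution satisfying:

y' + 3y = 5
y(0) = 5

General solution: y = 5/3 + Ce^(-3x)
Applying y(0) = 5: C = 5 - 5/3 = 10/3
Particular solution: y = 5/3 + (10/3)e^(-3x)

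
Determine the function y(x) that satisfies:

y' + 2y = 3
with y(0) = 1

General solution: y = 3/2 + Ce^(-2x)
Applying y(0) = 1: C = 1 - 3/2 = -1/2
Particular solution: y = 3/2 - (1/2)e^(-2x)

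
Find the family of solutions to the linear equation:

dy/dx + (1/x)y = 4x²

Using integrating factor method:

General solution: y = x^3 + C/x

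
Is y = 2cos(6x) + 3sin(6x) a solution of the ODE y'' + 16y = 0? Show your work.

Verification:
y'' = -72cos(6x) - 108sin(6x)
y'' + 16y ≠ 0 (frequency mismatch: got 36 instead of 16)

No, it is not a solution.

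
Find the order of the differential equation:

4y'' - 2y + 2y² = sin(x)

The order is 2 (highest derivative is of order 2).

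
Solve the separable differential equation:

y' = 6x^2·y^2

Separating variables and integrating:
-1/y = 2x^3 + C

General solution: y^-1 = -2x^3 + C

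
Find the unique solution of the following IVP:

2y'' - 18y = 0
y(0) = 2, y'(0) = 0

General solution: y = C₁e^(3x) + C₂e^(-3x)
Applying ICs: C₁ = 1, C₂ = 1
Particular solution: y = e^(3x) + e^(-3x)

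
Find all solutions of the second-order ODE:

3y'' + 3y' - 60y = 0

Characteristic equation: 3r² + 3r - 60 = 0
Divide by 3: r² + r - 20 = 0
Roots: r = 4, -5 (distinct real)
General solution: y = C₁e^(4x) + C₂e^(-5x)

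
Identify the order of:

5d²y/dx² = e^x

The order is 2 (highest derivative is of order 2).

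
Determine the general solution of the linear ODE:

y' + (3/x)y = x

Using integrating factor method:

General solution: y = (1/5)x^2 + Cx^(-3)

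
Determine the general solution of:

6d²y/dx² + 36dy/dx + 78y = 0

Characteristic equation: 6r² + 36r + 78 = 0
Divide by 6: r² + 6r + 13 = 0
Roots: r = -3 ± 2i (complex conjugates)
General solution: y = e^(-3x)(C₁cos(2x) + C₂sin(2x))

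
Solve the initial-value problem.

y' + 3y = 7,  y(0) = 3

General solution: y = 7/3 + Ce^(-3x)
Applying y(0) = 3: C = 3 - 7/3 = 2/3
Particular solution: y = 7/3 + (2/3)e^(-3x)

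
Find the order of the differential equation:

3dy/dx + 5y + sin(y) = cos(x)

The order is 1 (highest derivative is of order 1).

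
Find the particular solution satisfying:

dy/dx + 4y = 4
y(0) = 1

General solution: y = 1 + Ce^(-4x)
Applying y(0) = 1: C = 1 - 1 = 0
Particular solution: y = 1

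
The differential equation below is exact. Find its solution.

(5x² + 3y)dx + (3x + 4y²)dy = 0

Verify exactness: ∂M/∂y = ∂N/∂x ✓
Find F(x,y) such that ∂F/∂x = M, ∂F/∂y = N
Solution: 5x³/3 + 3xy + 4y³/3 = C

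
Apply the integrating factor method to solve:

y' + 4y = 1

Using integrating factor method:

General solution: y = 1/4 + Ce^(-4x)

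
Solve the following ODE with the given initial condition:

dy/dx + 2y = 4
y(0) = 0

General solution: y = 2 + Ce^(-2x)
Applying y(0) = 0: C = 0 - 2 = -2
Particular solution: y = 2 - 2e^(-2x)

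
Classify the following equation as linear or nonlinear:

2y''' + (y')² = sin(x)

Nonlinear ((y')² term)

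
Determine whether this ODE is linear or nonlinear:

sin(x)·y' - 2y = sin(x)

Linear (y and its derivatives appear to the first power only, no products of y terms)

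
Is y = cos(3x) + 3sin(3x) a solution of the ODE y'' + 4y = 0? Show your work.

Verification:
y'' = -9cos(3x) - 27sin(3x)
y'' + 4y ≠ 0 (frequency mismatch: got 9 instead of 4)

No, it is not a solution.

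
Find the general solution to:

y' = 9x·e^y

Separating variables and integrating:
-e^(-y) = 9x²/2 + C

General solution: y = -ln(C - 9x²/2)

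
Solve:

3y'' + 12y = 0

Characteristic equation: 3r² + 12 = 0
Divide by 3: r² + 4 = 0
Roots: r = ±2i (complex conjugates)
General solution: y = C₁cos(2x) + C₂sin(2x)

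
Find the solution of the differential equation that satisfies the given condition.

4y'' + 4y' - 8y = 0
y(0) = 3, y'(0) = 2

General solution: y = C₁e^x + C₂e^(-2x)
Applying ICs: C₁ = 8/3, C₂ = 1/3
Particular solution: y = (8/3)e^x + (1/3)e^(-2x)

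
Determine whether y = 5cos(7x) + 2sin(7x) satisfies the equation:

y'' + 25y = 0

Verification:
y'' = -245cos(7x) - 98sin(7x)
y'' + 25y ≠ 0 (frequency mismatch: got 49 instead of 25)

No, it is not a solution.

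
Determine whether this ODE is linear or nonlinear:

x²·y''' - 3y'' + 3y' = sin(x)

Linear (y and its derivatives appear to the first power only, no products of y terms)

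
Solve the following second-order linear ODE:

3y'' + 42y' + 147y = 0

Characteristic equation: 3r² + 42r + 147 = 0
Divide by 3: r² + 14r + 49 = 0
Factored: (r + 7)² = 0
Repeated root: r = -7
General solution: y = (C₁ + C₂x)e^(-7x)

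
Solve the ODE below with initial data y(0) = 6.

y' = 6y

General solution: y = Ce^(6x)
Applying IC y(0) = 6:
Particular solution: y = 6e^(6x)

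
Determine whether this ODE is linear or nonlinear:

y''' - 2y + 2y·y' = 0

Nonlinear (product y·y')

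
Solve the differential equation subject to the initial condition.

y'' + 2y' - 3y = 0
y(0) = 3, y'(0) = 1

General solution: y = C₁e^x + C₂e^(-3x)
Applying ICs: C₁ = 5/2, C₂ = 1/2
Particular solution: y = (5/2)e^x + (1/2)e^(-3x)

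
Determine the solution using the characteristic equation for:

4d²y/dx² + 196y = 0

Characteristic equation: 4r² + 196 = 0
Divide by 4: r² + 49 = 0
Roots: r = ±7i (complex conjugates)
General solution: y = C₁cos(7x) + C₂sin(7x)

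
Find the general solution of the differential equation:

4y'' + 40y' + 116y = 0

Characteristic equation: 4r² + 40r + 116 = 0
Divide by 4: r² + 10r + 29 = 0
Roots: r = -5 ± 2i (complex conjugates)
General solution: y = e^(-5x)(C₁cos(2x) + C₂sin(2x))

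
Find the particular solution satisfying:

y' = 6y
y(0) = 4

General solution: y = Ce^(6x)
Applying IC y(0) = 4:
Particular solution: y = 4e^(6x)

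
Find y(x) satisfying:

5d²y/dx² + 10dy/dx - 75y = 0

Characteristic equation: 5r² + 10r - 75 = 0
Divide by 5: r² + 2r - 15 = 0
Roots: r = 3, -5 (distinct real)
General solution: y = C₁e^(3x) + C₂e^(-5x)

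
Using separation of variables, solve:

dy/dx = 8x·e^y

Separating variables and integrating:
-e^(-y) = 4x² + C

General solution: y = -ln(C - 4x²)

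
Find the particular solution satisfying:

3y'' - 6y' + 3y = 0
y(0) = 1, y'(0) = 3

General solution: y = (C₁ + C₂x)e^x
Repeated root r = 1
Applying ICs: C₁ = 1, C₂ = 2
Particular solution: y = (1 + 2x)e^x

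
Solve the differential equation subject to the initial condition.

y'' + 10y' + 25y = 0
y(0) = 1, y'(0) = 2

General solution: y = (C₁ + C₂x)e^(-5x)
Repeated root r = -5
Applying ICs: C₁ = 1, C₂ = 7
Particular solution: y = (1 + 7x)e^(-5x)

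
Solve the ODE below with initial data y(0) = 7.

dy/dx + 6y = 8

General solution: y = 4/3 + Ce^(-6x)
Applying y(0) = 7: C = 7 - 4/3 = 17/3
Particular solution: y = 4/3 + (17/3)e^(-6x)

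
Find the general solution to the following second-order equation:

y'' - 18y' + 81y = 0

Characteristic equation: r² - 18r + 81 = 0
Factored: (r - 9)² = 0
Repeated root: r = 9
General solution: y = (C₁ + C₂x)e^(9x)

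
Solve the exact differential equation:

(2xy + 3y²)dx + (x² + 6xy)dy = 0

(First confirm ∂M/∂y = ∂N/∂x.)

Verify exactness: ∂M/∂y = ∂N/∂x ✓
Find F(x,y) such that ∂F/∂x = M, ∂F/∂y = N
Solution: x²y + 3xy² = C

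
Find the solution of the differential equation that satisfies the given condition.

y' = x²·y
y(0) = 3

General solution: y = Ce^(x³/3)
Applying IC y(0) = 3:
Particular solution: y = 3e^(x³/3)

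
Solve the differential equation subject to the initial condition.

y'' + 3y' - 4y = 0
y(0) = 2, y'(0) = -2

General solution: y = C₁e^x + C₂e^(-4x)
Applying ICs: C₁ = 6/5, C₂ = 4/5
Particular solution: y = (6/5)e^x + (4/5)e^(-4x)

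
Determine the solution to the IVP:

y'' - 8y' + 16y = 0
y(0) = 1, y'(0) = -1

General solution: y = (C₁ + C₂x)e^(4x)
Repeated root r = 4
Applying ICs: C₁ = 1, C₂ = -5
Particular solution: y = (1 - 5x)e^(4x)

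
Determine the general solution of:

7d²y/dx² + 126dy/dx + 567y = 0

Characteristic equation: 7r² + 126r + 567 = 0
Divide by 7: r² + 18r + 81 = 0
Factored: (r + 9)² = 0
Repeated root: r = -9
General solution: y = (C₁ + C₂x)e^(-9x)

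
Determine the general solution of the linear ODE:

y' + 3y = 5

Using integrating factor method:

General solution: y = 5/3 + Ce^(-3x)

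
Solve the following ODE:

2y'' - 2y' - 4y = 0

Characteristic equation: 2r² - 2r - 4 = 0
Divide by 2: r² - r - 2 = 0
Roots: r = 2, -1 (distinct real)
General solution: y = C₁e^(2x) + C₂e^(-x)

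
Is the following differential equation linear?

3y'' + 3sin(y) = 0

No. Nonlinear (sin(y) is nonlinear in y)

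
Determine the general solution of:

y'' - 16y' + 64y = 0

Characteristic equation: r² - 16r + 64 = 0
Factored: (r - 8)² = 0
Repeated root: r = 8
General solution: y = (C₁ + C₂x)e^(8x)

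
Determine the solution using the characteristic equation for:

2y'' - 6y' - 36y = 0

Characteristic equation: 2r² - 6r - 36 = 0
Divide by 2: r² - 3r - 18 = 0
Roots: r = 6, -3 (distinct real)
General solution: y = C₁e^(6x) + C₂e^(-3x)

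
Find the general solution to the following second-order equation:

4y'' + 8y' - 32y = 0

Characteristic equation: 4r² + 8r - 32 = 0
Divide by 4: r² + 2r - 8 = 0
Roots: r = 2, -4 (distinct real)
General solution: y = C₁e^(2x) + C₂e^(-4x)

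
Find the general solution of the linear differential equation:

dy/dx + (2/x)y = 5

Using integrating factor method:

General solution: y = (5/3)x + Cx^(-2)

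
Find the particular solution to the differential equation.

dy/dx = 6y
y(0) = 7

General solution: y = Ce^(6x)
Applying IC y(0) = 7:
Particular solution: y = 7e^(6x)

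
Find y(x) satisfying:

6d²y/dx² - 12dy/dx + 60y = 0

Characteristic equation: 6r² - 12r + 60 = 0
Divide by 6: r² - 2r + 10 = 0
Roots: r = 1 ± 3i (complex conjugates)
General solution: y = e^x(C₁cos(3x) + C₂sin(3x))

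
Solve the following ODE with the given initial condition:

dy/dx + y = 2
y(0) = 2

General solution: y = 2 + Ce^(-x)
Applying y(0) = 2: C = 2 - 2 = 0
Particular solution: y = 2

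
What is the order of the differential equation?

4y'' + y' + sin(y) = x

The order is 2 (highest derivative is of order 2).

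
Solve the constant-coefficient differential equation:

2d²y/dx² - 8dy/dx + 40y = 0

Characteristic equation: 2r² - 8r + 40 = 0
Divide by 2: r² - 4r + 20 = 0
Roots: r = 2 ± 4i (complex conjugates)
General solution: y = e^(2x)(C₁cos(4x) + C₂sin(4x))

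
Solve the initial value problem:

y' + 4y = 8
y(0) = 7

General solution: y = 2 + Ce^(-4x)
Applying y(0) = 7: C = 7 - 2 = 5
Particular solution: y = 2 + 5e^(-4x)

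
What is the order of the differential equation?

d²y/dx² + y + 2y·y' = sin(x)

The order is 2 (highest derivative is of order 2).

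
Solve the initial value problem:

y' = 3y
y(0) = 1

General solution: y = Ce^(3x)
Applying IC y(0) = 1:
Particular solution: y = e^(3x)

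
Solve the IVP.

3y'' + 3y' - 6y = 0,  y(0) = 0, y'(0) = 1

General solution: y = C₁e^x + C₂e^(-2x)
Applying ICs: C₁ = 1/3, C₂ = -1/3
Particular solution: y = (1/3)e^x - (1/3)e^(-2x)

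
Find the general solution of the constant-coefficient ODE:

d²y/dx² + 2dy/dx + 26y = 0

Characteristic equation: r² + 2r + 26 = 0
Roots: r = -1 ± 5i (complex conjugates)
General solution: y = e^(-x)(C₁cos(5x) + C₂sin(5x))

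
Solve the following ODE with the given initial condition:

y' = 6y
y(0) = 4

General solution: y = Ce^(6x)
Applying IC y(0) = 4:
Particular solution: y = 4e^(6x)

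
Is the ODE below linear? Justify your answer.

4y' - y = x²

Yes. Linear (y and its derivatives appear to the first power only, no products of y terms)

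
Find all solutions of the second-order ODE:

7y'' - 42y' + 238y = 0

Characteristic equation: 7r² - 42r + 238 = 0
Divide by 7: r² - 6r + 34 = 0
Roots: r = 3 ± 5i (complex conjugates)
General solution: y = e^(3x)(C₁cos(5x) + C₂sin(5x))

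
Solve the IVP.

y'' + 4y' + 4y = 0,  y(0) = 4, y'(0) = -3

General solution: y = (C₁ + C₂x)e^(-2x)
Repeated root r = -2
Applying ICs: C₁ = 4, C₂ = 5
Particular solution: y = (4 + 5x)e^(-2x)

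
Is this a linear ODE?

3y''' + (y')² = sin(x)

No. Nonlinear ((y')² term)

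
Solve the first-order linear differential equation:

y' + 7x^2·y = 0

Using integrating factor method:

General solution: y = Ce^(-7x^3/3)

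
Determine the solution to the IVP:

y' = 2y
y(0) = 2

General solution: y = Ce^(2x)
Applying IC y(0) = 2:
Particular solution: y = 2e^(2x)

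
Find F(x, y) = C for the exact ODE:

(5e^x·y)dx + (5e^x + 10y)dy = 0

Verify exactness: ∂M/∂y = ∂N/∂x ✓
Find F(x,y) such that ∂F/∂x = M, ∂F/∂y = N
Solution: 5e^x·y + 5y² = C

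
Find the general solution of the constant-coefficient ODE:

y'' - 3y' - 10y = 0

Characteristic equation: r² - 3r - 10 = 0
Roots: r = 5, -2 (distinct real)
General solution: y = C₁e^(5x) + C₂e^(-2x)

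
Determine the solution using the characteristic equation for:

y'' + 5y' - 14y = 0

Characteristic equation: r² + 5r - 14 = 0
Roots: r = 2, -7 (distinct real)
General solution: y = C₁e^(2x) + C₂e^(-7x)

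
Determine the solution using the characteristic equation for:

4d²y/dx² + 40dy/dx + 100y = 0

Characteristic equation: 4r² + 40r + 100 = 0
Divide by 4: r² + 10r + 25 = 0
Factored: (r + 5)² = 0
Repeated root: r = -5
General solution: y = (C₁ + C₂x)e^(-5x)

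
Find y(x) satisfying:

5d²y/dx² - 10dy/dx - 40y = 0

Characteristic equation: 5r² - 10r - 40 = 0
Divide by 5: r² - 2r - 8 = 0
Roots: r = 4, -2 (distinct real)
General solution: y = C₁e^(4x) + C₂e^(-2x)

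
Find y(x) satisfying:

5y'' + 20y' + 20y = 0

Characteristic equation: 5r² + 20r + 20 = 0
Divide by 5: r² + 4r + 4 = 0
Factored: (r + 2)² = 0
Repeated root: r = -2
General solution: y = (C₁ + C₂x)e^(-2x)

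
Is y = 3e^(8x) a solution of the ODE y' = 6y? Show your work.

Verification:
y = 3e^(8x)
y' = 24e^(8x)
But 6y = 18e^(8x)
y' ≠ 6y — the derivative does not match

No, it is not a solution.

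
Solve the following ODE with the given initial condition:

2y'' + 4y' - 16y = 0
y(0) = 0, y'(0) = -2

General solution: y = C₁e^(2x) + C₂e^(-4x)
Applying ICs: C₁ = -1/3, C₂ = 1/3
Particular solution: y = -(1/3)e^(2x) + (1/3)e^(-4x)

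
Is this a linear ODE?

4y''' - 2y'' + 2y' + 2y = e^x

Yes. Linear (y and its derivatives appear to the first power only, no products of y terms)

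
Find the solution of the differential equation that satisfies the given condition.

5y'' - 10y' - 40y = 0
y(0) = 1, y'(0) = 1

General solution: y = C₁e^(4x) + C₂e^(-2x)
Applying ICs: C₁ = 1/2, C₂ = 1/2
Particular solution: y = (1/2)e^(4x) + (1/2)e^(-2x)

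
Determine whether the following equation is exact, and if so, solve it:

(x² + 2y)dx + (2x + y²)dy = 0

Verify exactness: ∂M/∂y = ∂N/∂x ✓
Find F(x,y) such that ∂F/∂x = M, ∂F/∂y = N
Solution: x³/3 + 2xy + y³/3 = C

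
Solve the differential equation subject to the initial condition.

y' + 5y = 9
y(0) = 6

General solution: y = 9/5 + Ce^(-5x)
Applying y(0) = 6: C = 6 - 9/5 = 21/5
Particular solution: y = 9/5 + (21/5)e^(-5x)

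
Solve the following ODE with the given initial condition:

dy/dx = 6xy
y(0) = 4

General solution: y = Ce^(3x²)
Applying IC y(0) = 4:
Particular solution: y = 4e^(3x²)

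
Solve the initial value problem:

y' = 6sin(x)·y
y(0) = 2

General solution: y = Ce^(-6cos(x))
Applying IC y(0) = 2:
Particular solution: y = 2e^(6(1-cos(x)))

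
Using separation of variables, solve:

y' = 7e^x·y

Separating variables and integrating:
ln|y| = 7e^x + C

General solution: y = Ce^(7e^x)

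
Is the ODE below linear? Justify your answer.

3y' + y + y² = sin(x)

No. Nonlinear (y² term)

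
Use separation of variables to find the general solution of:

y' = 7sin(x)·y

Separating variables and integrating:
ln|y| = -7cos(x) + C

General solution: y = Ce^(-7cos(x))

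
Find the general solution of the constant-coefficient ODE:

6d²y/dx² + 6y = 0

Characteristic equation: 6r² + 6 = 0
Divide by 6: r² + 1 = 0
Roots: r = ±i (complex conjugates)
General solution: y = C₁cos(x) + C₂sin(x)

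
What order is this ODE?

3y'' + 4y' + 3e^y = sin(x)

The order is 2 (highest derivative is of order 2).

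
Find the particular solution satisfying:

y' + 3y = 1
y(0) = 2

General solution: y = 1/3 + Ce^(-3x)
Applying y(0) = 2: C = 2 - 1/3 = 5/3
Particular solution: y = 1/3 + (5/3)e^(-3x)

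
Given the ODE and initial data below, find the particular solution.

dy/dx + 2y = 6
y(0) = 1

General solution: y = 3 + Ce^(-2x)
Applying y(0) = 1: C = 1 - 3 = -2
Particular solution: y = 3 - 2e^(-2x)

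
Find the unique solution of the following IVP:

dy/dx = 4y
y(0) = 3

General solution: y = Ce^(4x)
Applying IC y(0) = 3:
Particular solution: y = 3e^(4x)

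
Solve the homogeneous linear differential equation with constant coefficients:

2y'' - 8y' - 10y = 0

Characteristic equation: 2r² - 8r - 10 = 0
Divide by 2: r² - 4r - 5 = 0
Roots: r = 5, -1 (distinct real)
General solution: y = C₁e^(5x) + C₂e^(-x)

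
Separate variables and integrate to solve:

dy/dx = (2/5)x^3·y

Separating variables and integrating:
ln|y| = x^4/10 + C

General solution: y = Ce^(x^4/10)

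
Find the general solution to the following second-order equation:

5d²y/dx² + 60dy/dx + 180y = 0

Characteristic equation: 5r² + 60r + 180 = 0
Divide by 5: r² + 12r + 36 = 0
Factored: (r + 6)² = 0
Repeated root: r = -6
General solution: y = (C₁ + C₂x)e^(-6x)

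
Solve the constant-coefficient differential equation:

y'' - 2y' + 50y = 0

Characteristic equation: r² - 2r + 50 = 0
Roots: r = 1 ± 7i (complex conjugates)
General solution: y = e^x(C₁cos(7x) + C₂sin(7x))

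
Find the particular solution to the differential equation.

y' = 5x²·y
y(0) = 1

General solution: y = Ce^(5x³/3)
Applying IC y(0) = 1:
Particular solution: y = e^(5x³/3)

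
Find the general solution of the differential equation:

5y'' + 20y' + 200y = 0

Characteristic equation: 5r² + 20r + 200 = 0
Divide by 5: r² + 4r + 40 = 0
Roots: r = -2 ± 6i (complex conjugates)
General solution: y = e^(-2x)(C₁cos(6x) + C₂sin(6x))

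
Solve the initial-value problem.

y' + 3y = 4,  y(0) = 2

General solution: y = 4/3 + Ce^(-3x)
Applying y(0) = 2: C = 2 - 4/3 = 2/3
Particular solution: y = 4/3 + (2/3)e^(-3x)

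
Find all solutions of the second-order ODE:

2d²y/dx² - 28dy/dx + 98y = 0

Characteristic equation: 2r² - 28r + 98 = 0
Divide by 2: r² - 14r + 49 = 0
Factored: (r - 7)² = 0
Repeated root: r = 7
General solution: y = (C₁ + C₂x)e^(7x)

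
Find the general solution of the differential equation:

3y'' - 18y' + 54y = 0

Characteristic equation: 3r² - 18r + 54 = 0
Divide by 3: r² - 6r + 18 = 0
Roots: r = 3 ± 3i (complex conjugates)
General solution: y = e^(3x)(C₁cos(3x) + C₂sin(3x))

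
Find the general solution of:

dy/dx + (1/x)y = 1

Using integrating factor method:

General solution: y = (1/2)x + C/x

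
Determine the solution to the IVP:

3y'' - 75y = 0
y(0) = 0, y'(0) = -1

General solution: y = C₁e^(5x) + C₂e^(-5x)
Applying ICs: C₁ = -1/10, C₂ = 1/10
Particular solution: y = -(1/10)e^(5x) + (1/10)e^(-5x)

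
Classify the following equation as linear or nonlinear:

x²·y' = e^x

Linear (y and its derivatives appear to the first power only, no products of y terms)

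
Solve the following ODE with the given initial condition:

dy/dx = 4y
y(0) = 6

General solution: y = Ce^(4x)
Applying IC y(0) = 6:
Particular solution: y = 6e^(4x)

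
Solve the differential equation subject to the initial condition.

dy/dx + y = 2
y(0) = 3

General solution: y = 2 + Ce^(-x)
Applying y(0) = 3: C = 3 - 2 = 1
Particular solution: y = 2 + e^(-x)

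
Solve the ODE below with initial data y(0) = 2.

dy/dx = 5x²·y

General solution: y = Ce^(5x³/3)
Applying IC y(0) = 2:
Particular solution: y = 2e^(5x³/3)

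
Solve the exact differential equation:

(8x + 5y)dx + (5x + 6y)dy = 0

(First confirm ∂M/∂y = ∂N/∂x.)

Verify exactness: ∂M/∂y = ∂N/∂x ✓
Find F(x,y) such that ∂F/∂x = M, ∂F/∂y = N
Solution: 4x² + 5xy + 3y² = C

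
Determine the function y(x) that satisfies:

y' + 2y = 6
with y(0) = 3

General solution: y = 3 + Ce^(-2x)
Applying y(0) = 3: C = 3 - 3 = 0
Particular solution: y = 3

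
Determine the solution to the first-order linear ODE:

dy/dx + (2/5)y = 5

Using integrating factor method:

General solution: y = 25/2 + Ce^(-2x/5)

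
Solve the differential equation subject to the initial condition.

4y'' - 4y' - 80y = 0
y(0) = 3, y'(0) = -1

General solution: y = C₁e^(5x) + C₂e^(-4x)
Applying ICs: C₁ = 11/9, C₂ = 16/9
Particular solution: y = (11/9)e^(5x) + (16/9)e^(-4x)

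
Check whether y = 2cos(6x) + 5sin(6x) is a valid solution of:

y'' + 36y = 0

Verification:
y'' = -72cos(6x) - 180sin(6x)
y'' + 36y = 0 ✓

Yes, it is a solution.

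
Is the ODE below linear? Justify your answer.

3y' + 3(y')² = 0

No. Nonlinear ((y')² term)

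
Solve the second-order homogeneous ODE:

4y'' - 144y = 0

Characteristic equation: 4r² - 144 = 0
Divide by 4: r² - 36 = 0
Roots: r = 6, -6 (distinct real)
General solution: y = C₁e^(6x) + C₂e^(-6x)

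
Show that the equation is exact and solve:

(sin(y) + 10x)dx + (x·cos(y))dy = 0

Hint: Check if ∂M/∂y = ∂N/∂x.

Verify exactness: ∂M/∂y = ∂N/∂x ✓
Find F(x,y) such that ∂F/∂x = M, ∂F/∂y = N
Solution: x·sin(y) + 5x² = C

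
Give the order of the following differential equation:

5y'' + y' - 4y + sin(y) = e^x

The order is 2 (highest derivative is of order 2).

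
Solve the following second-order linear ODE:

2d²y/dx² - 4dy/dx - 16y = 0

Characteristic equation: 2r² - 4r - 16 = 0
Divide by 2: r² - 2r - 8 = 0
Roots: r = 4, -2 (distinct real)
General solution: y = C₁e^(4x) + C₂e^(-2x)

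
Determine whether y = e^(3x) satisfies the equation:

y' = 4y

Verification:
y = e^(3x)
y' = 3e^(3x)
But 4y = 4e^(3x)
y' ≠ 4y — the derivative does not match

No, it is not a solution.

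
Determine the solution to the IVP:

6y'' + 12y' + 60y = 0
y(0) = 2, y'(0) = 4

General solution: y = e^(-x)(C₁cos(3x) + C₂sin(3x))
Complex roots r = -1 ± 3i
Applying ICs: C₁ = 2, C₂ = 2
Particular solution: y = e^(-x)(2cos(3x) + 2sin(3x))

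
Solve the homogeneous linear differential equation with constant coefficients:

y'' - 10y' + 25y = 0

Characteristic equation: r² - 10r + 25 = 0
Factored: (r - 5)² = 0
Repeated root: r = 5
General solution: y = (C₁ + C₂x)e^(5x)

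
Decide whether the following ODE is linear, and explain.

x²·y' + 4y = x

Linear (y and its derivatives appear to the first power only, no products of y terms)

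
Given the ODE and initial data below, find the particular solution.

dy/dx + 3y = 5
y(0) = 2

General solution: y = 5/3 + Ce^(-3x)
Applying y(0) = 2: C = 2 - 5/3 = 1/3
Particular solution: y = 5/3 + (1/3)e^(-3x)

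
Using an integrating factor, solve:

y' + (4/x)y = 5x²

Using integrating factor method:

General solution: y = (5/7)x^3 + Cx^(-4)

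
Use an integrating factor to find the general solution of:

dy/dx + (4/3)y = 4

Using integrating factor method:

General solution: y = 3 + Ce^(-4x/3)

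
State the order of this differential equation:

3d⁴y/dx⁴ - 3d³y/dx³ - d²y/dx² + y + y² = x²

The order is 4 (highest derivative is of order 4).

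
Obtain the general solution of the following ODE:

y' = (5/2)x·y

Separating variables and integrating:
ln|y| = 5x^2/4 + C

General solution: y = Ce^(5x^2/4)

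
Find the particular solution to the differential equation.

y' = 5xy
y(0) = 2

General solution: y = Ce^(5x²/2)
Applying IC y(0) = 2:
Particular solution: y = 2e^(5x²/2)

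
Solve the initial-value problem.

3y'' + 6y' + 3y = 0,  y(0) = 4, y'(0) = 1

General solution: y = (C₁ + C₂x)e^(-x)
Repeated root r = -1
Applying ICs: C₁ = 4, C₂ = 5
Particular solution: y = (4 + 5x)e^(-x)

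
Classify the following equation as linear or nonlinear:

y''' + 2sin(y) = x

Nonlinear (sin(y) is nonlinear in y)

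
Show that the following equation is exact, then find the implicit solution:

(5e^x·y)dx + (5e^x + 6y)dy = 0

Verify exactness: ∂M/∂y = ∂N/∂x ✓
Find F(x,y) such that ∂F/∂x = M, ∂F/∂y = N
Solution: 5e^x·y + 3y² = C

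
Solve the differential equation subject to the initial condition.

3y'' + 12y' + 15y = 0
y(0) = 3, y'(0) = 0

General solution: y = e^(-2x)(C₁cos(x) + C₂sin(x))
Complex roots r = -2 ± i
Applying ICs: C₁ = 3, C₂ = 6
Particular solution: y = e^(-2x)(3cos(x) + 6sin(x))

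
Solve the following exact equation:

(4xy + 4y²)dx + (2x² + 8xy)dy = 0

Verify exactness: ∂M/∂y = ∂N/∂x ✓
Find F(x,y) such that ∂F/∂x = M, ∂F/∂y = N
Solution: 2x²y + 4xy² = C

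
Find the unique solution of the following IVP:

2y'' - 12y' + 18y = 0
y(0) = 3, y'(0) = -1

General solution: y = (C₁ + C₂x)e^(3x)
Repeated root r = 3
Applying ICs: C₁ = 3, C₂ = -10
Particular solution: y = (3 - 10x)e^(3x)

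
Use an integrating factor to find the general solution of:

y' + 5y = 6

Using integrating factor method:

General solution: y = 6/5 + Ce^(-5x)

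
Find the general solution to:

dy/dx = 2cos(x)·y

Separating variables and integrating:
ln|y| = 2sin(x) + C

General solution: y = Ce^(2sin(x))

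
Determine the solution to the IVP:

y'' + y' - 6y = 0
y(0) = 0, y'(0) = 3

General solution: y = C₁e^(2x) + C₂e^(-3x)
Applying ICs: C₁ = 3/5, C₂ = -3/5
Particular solution: y = (3/5)e^(2x) - (3/5)e^(-3x)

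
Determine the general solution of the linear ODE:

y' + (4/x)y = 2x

Using integrating factor method:

General solution: y = (1/3)x^2 + Cx^(-4)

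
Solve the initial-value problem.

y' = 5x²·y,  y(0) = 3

General solution: y = Ce^(5x³/3)
Applying IC y(0) = 3:
Particular solution: y = 3e^(5x³/3)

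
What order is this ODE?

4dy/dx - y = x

The order is 1 (highest derivative is of order 1).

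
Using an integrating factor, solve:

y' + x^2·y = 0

Using integrating factor method:

General solution: y = Ce^(-x^3/3)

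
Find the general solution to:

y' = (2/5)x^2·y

Separating variables and integrating:
ln|y| = 2x^3/15 + C

General solution: y = Ce^(2x^3/15)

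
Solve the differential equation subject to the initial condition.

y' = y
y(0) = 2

General solution: y = Ce^x
Applying IC y(0) = 2:
Particular solution: y = 2e^x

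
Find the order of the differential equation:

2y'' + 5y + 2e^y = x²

The order is 2 (highest derivative is of order 2).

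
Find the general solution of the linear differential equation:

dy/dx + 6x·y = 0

Using integrating factor method:

General solution: y = Ce^(-3x^2)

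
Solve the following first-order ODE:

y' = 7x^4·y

Separating variables and integrating:
ln|y| = 7x^5/5 + C

General solution: y = Ce^(7x^5/5)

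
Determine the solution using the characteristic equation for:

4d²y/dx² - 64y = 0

Characteristic equation: 4r² - 64 = 0
Divide by 4: r² - 16 = 0
Roots: r = 4, -4 (distinct real)
General solution: y = C₁e^(4x) + C₂e^(-4x)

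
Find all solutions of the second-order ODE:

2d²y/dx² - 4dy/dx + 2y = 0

Characteristic equation: 2r² - 4r + 2 = 0
Divide by 2: r² - 2r + 1 = 0
Factored: (r - 1)² = 0
Repeated root: r = 1
General solution: y = (C₁ + C₂x)e^x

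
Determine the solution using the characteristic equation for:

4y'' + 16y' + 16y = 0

Characteristic equation: 4r² + 16r + 16 = 0
Divide by 4: r² + 4r + 4 = 0
Factored: (r + 2)² = 0
Repeated root: r = -2
General solution: y = (C₁ + C₂x)e^(-2x)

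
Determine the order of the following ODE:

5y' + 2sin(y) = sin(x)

The order is 1 (highest derivative is of order 1).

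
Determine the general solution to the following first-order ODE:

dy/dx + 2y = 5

Using integrating factor method:

General solution: y = 5/2 + Ce^(-2x)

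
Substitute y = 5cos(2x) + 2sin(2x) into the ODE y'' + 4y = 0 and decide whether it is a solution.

Verification:
y'' = -20cos(2x) - 8sin(2x)
y'' + 4y = 0 ✓

Yes, it is a solution.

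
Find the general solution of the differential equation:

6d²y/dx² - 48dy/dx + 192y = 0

Characteristic equation: 6r² - 48r + 192 = 0
Divide by 6: r² - 8r + 32 = 0
Roots: r = 4 ± 4i (complex conjugates)
General solution: y = e^(4x)(C₁cos(4x) + C₂sin(4x))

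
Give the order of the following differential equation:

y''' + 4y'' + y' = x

The order is 3 (highest derivative is of order 3).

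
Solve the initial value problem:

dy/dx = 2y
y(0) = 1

General solution: y = Ce^(2x)
Applying IC y(0) = 1:
Particular solution: y = e^(2x)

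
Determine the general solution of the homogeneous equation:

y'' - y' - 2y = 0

Characteristic equation: r² - r - 2 = 0
Roots: r = 2, -1 (distinct real)
General solution: y = C₁e^(2x) + C₂e^(-x)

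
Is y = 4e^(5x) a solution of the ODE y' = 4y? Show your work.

Verification:
y = 4e^(5x)
y' = 20e^(5x)
But 4y = 16e^(5x)
y' ≠ 4y — the derivative does not match

No, it is not a solution.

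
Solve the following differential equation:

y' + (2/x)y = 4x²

Using integrating factor method:

General solution: y = (4/5)x^3 + Cx^(-2)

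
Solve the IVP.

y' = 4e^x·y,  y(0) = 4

General solution: y = Ce^(4e^x)
Applying IC y(0) = 4:
Particular solution: y = 4e^(4(e^x - 1))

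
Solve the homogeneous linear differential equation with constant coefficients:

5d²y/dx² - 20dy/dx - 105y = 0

Characteristic equation: 5r² - 20r - 105 = 0
Divide by 5: r² - 4r - 21 = 0
Roots: r = 7, -3 (distinct real)
General solution: y = C₁e^(7x) + C₂e^(-3x)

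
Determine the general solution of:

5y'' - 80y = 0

Characteristic equation: 5r² - 80 = 0
Divide by 5: r² - 16 = 0
Roots: r = 4, -4 (distinct real)
General solution: y = C₁e^(4x) + C₂e^(-4x)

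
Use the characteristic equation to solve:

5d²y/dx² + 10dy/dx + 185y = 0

Characteristic equation: 5r² + 10r + 185 = 0
Divide by 5: r² + 2r + 37 = 0
Roots: r = -1 ± 6i (complex conjugates)
General solution: y = e^(-x)(C₁cos(6x) + C₂sin(6x))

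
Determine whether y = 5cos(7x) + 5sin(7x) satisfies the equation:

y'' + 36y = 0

Verification:
y'' = -245cos(7x) - 245sin(7x)
y'' + 36y ≠ 0 (frequency mismatch: got 49 instead of 36)

No, it is not a solution.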